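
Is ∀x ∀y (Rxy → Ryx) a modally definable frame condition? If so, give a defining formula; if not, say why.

Yes — defined by p → □◇p

The condition is symmetry. A defining modal formula is p → □◇p.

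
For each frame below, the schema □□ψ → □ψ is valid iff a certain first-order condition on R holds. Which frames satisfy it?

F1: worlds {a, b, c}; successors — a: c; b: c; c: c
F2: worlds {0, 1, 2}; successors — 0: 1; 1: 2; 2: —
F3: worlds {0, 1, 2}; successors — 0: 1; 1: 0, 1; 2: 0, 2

The schema corresponds to density: ∀x ∀y (Rxy → ∃z (Rxz ∧ Rzy)).
F1: condition met.
F2: fails — R12 but no z with R1z and Rz2.
F3: condition met.
Valid on: F1, F3.

F1, F3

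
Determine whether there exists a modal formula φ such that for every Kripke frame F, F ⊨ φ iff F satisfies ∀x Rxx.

Definable; □r → r defines it

The condition is reflexivity. A defining modal formula is □r → r.
Suppose □r→r is valid. At any x set V(r)={w : Rxw}. Then □r holds at x, so r holds at x, i.e. Rxx.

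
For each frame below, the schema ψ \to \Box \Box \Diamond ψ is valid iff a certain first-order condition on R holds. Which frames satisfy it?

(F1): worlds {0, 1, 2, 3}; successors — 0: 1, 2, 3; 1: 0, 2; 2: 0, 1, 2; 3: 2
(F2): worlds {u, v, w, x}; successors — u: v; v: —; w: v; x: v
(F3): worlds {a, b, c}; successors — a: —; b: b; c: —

(F2), (F3)

Frame correspondent (Sahlqvist): \forall x \forall z (x R^2 z \to \exists w (x = w \wedge zRw)) — i.e. a generalized confluence (Geach) condition.
(F1): fails — 0R²0 but no w with 0=w and 0Rw.
(F2): condition met.
(F3): condition met.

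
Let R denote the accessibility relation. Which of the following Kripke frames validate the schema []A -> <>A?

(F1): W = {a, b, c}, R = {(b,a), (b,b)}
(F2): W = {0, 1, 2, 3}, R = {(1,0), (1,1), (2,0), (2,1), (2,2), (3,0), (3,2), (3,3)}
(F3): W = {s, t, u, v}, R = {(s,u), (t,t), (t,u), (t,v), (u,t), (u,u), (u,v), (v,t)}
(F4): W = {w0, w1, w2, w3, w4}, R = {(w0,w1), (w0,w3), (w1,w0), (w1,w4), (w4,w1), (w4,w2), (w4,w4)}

(F3)

The schema corresponds to seriality: forall x exists y Rxy.
(F1): fails — world a has no successor.
(F2): fails — world 0 has no successor.
(F3): condition met.
(F4): fails — world w2 has no successor.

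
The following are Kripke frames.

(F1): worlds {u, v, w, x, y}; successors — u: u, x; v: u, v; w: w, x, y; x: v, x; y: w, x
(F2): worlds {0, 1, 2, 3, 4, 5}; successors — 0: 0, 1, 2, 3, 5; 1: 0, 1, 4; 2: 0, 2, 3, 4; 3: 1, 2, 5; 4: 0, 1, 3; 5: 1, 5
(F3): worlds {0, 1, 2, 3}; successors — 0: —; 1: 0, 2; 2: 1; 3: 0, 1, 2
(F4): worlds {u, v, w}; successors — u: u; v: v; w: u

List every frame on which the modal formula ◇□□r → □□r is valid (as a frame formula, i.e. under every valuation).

(F4)

This is the axiom for a generalized confluence (Geach) condition; its first-order frame correspondent is ∀x ∀y ∀z ((xRy ∧ xR²z) → ∃w (yR²w ∧ z = w)).
(F1): fails — wRx, wR²w but no t with xR²t and w=t.
(F2): fails — 0R5, 0R²2 but no w with 5R²w and 2=w.
(F3): fails — 1R0, 1R²1 but no w with 0R²w and 1=w.
(F4): ✓.
Valid on: (F4).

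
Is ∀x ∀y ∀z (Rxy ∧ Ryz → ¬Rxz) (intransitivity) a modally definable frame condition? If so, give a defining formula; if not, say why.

No

Modal frame validity is preserved under surjective bounded morphisms.
The 5-cycle (worlds s,t,u,v,w with s→t→u→v→w→s) is intransitive. Mapping every world to a single reflexive point • is a surjective bounded morphism; the reflexive point is not intransitive (R••∧R•• but R••).
So no modal formula (or set of formulas) defines exactly the intransitive frames.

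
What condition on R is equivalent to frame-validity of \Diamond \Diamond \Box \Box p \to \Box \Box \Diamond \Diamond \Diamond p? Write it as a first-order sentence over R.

This is a Sahlqvist (Geach-type) schema ◇^2□^2p → □^2◇^3p.
Minimal-valuation argument: fix x; take any y with xR^2y and any z with xR^2z. Set V(p) to the set of worlds R-reachable from y in exactly 2 steps. Then □^2p holds at y, so the antecedent holds at x; validity forces ◇^3p at z, giving a w with zR^3w and yR^2w.
First-order correspondent: \forall x \forall y \forall z ((x R^2 y \wedge x R^2 z) \to \exists w (y R^2 w \wedge z R^3 w)).

\forall x \forall y \forall z ((x R^2 y \wedge x R^2 z) \to \exists w (y R^2 w \wedge z R^3 w))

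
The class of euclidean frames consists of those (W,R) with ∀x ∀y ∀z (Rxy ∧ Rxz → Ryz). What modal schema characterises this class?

◇q → □◇q

This is the Euclidean property; the standard corresponding axiom is 5: ◇q → □◇q.
Suppose ◇q→□◇q is valid. Take Rxy, Rxz and set V(q)={y}. Then ◇q at x, so □◇q at x, so ◇q at z, so some w with Rzw has q; w=y, i.e. Rzy. By symmetry of the argument, Ryz.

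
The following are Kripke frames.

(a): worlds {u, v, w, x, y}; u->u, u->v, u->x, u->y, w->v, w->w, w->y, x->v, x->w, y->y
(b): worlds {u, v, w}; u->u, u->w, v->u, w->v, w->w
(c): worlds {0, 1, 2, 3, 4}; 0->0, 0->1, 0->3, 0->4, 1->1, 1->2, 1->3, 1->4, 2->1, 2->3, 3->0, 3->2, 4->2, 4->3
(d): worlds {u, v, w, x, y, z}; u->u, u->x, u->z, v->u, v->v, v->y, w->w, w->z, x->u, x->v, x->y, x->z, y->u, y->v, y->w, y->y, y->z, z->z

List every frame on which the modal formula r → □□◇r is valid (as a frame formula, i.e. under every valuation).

This is the axiom for a generalized confluence (Geach) condition; its first-order frame correspondent is ∀x ∀z (xR²z → ∃w (x = w ∧ zRw)).
(a): fails — uR²v but no t with u=t and vRt.
(b): fails — uR²w but no t with u=t and wRt.
(c): fails — 0R²1 but no w with 0=w and 1Rw.
(d): fails — uR²z but no t with u=t and zRt.

none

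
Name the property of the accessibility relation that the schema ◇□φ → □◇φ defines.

convergence

This is the .2 axiom.
Its frame correspondent is convergence — ∀x ∀y ∀z (Rxy ∧ Rxz → ∃w (Ryw ∧ Rzw)).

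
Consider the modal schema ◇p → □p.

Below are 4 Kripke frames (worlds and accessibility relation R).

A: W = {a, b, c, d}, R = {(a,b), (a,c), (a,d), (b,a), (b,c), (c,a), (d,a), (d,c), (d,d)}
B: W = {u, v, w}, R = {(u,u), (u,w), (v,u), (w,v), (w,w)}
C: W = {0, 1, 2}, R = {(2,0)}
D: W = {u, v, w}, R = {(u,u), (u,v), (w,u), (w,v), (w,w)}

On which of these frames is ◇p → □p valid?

Frame correspondent (Sahlqvist): ∀x ∀y ∀z (Rxy ∧ Rxz → y = z) — i.e. partial functionality.
A: fails — a sees both b and c.
B: fails — u sees both u and w.
C: holds.
D: fails — u sees both u and v.

C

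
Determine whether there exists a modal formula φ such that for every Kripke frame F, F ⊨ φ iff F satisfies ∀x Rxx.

Definable; □r → r defines it

This is a Sahlqvist condition; the T axiom □r → r defines it.
Suppose □r→r is valid. At any x set V(r)={w : Rxw}. Then □r holds at x, so r holds at x, i.e. Rxx.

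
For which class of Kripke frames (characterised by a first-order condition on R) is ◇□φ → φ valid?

symmetry

Equivalently (dual form): φ → □◇φ.
Suppose φ→□◇φ is valid. Take Rxy and set V(φ)={x}. Then φ at x, so □◇φ at x, so ◇φ at y, so some z with Ryz has φ; z=x, i.e. Ryx.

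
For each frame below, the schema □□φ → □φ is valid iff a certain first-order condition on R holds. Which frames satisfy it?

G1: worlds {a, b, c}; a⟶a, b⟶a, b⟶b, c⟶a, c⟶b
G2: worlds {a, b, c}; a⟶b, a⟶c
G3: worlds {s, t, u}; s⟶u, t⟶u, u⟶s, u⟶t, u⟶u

The schema corresponds to density: ∀x ∀y (Rxy → ∃z (Rxz ∧ Rzy)).
G1: condition met.
G2: fails — Rac but no z with Raz and Rzc.
G3: condition met.

G1, G3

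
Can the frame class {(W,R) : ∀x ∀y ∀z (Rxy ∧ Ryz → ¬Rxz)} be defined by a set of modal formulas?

Modal frame validity is preserved under surjective bounded morphisms.
The 7-cycle (worlds s,t,u,v,w,x,y with s→t→u→v→w→x→y→s) is intransitive. Mapping every world to a single reflexive point • is a surjective bounded morphism; the reflexive point is not intransitive (R••∧R•• but R••).
So the class is not modally definable.

Not definable by any modal formula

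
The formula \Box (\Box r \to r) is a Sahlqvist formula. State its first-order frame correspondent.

Suppose □(□r→r) is valid. Take Rxy and set V(r)={w : Ryw}. Then at y, □r holds; since □(□r→r) at x, □r→r at y, so r at y, i.e. Ryy.

Shift-reflexivity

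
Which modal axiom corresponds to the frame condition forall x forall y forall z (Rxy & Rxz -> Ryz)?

◇p → □◇p

A defining formula is ◇p → □◇p (the 5 axiom).
Suppose ◇p→□◇p is valid. Take Rxy, Rxz and set V(p)={y}. Then ◇p at x, so □◇p at x, so ◇p at z, so some w with Rzw has p; w=y, i.e. Rzy. By symmetry of the argument, Ryz.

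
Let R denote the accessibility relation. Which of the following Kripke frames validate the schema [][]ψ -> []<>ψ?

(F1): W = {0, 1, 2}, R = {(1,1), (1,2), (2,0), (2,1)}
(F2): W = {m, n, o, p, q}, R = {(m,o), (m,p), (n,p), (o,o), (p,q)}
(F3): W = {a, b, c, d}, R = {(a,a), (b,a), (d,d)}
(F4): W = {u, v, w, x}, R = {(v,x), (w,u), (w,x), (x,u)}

The schema corresponds to a generalized confluence (Geach) condition: forall x forall z (xRz -> exists w (x R^2 w & zRw)).
(F1): fails — 2R0 but no w with 2R²w and 0Rw.
(F2): fails — pRq but no w with pR²w and qRw.
(F3): satisfies the condition.
(F4): fails — wRu but no t with wR²t and uRt.

(F3)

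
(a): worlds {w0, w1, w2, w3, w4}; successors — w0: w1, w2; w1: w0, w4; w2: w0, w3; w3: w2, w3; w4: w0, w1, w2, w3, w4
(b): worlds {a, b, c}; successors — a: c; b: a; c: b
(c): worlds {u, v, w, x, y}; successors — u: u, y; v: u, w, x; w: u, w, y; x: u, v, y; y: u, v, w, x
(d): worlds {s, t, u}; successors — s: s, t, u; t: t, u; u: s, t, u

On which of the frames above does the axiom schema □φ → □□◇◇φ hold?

(b), (c), (d)

This is the axiom for a generalized confluence (Geach) condition; its first-order frame correspondent is ∀x ∀z (xR²z → ∃w (xRw ∧ zR²w)).
(a): fails — w0R²w0 but no w with w0Rw and w0R²w.
(b): holds.
(c): holds.
(d): holds.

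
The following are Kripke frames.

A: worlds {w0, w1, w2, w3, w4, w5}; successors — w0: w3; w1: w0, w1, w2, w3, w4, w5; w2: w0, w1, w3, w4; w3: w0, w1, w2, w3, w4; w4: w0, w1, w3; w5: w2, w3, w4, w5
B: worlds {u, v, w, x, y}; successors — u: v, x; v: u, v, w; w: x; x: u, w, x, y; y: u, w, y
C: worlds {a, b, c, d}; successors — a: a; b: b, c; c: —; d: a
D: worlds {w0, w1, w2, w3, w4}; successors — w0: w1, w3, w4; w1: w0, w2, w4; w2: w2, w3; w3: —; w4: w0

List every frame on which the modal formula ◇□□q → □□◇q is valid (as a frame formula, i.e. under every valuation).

A, B

Frame correspondent (Sahlqvist): ∀x ∀y ∀z ((xRy ∧ xR²z) → ∃w (yR²w ∧ zRw)) — i.e. a generalized confluence (Geach) condition.
A: condition met.
B: condition met.
C: fails — bRb, bR²c but no w with bR²w and cRw.
D: fails — w0Rw3, w0R²w0 but no w with w3R²w and w0Rw.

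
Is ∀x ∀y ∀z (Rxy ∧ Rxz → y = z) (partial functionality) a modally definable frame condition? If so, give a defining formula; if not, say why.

The condition is partial functionality. A defining modal formula is ◇r → □r.
Suppose ◇r→□r is valid. Take Rxy, Rxz and set V(r)={y}. Then ◇r at x, so □r at x, so r at z, i.e. z=y.

Definable; ◇r → □r defines it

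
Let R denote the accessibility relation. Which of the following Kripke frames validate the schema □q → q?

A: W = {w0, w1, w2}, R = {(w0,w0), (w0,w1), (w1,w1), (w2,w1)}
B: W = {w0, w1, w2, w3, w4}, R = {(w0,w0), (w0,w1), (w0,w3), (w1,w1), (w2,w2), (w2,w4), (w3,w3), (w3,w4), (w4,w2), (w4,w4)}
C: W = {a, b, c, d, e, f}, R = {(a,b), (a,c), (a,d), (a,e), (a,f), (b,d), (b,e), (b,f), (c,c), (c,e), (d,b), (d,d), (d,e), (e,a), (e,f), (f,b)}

The schema corresponds to reflexivity: ∀x Rxx.
A: fails — world w2 does not see itself.
B: ✓.
C: fails — world a does not see itself.

B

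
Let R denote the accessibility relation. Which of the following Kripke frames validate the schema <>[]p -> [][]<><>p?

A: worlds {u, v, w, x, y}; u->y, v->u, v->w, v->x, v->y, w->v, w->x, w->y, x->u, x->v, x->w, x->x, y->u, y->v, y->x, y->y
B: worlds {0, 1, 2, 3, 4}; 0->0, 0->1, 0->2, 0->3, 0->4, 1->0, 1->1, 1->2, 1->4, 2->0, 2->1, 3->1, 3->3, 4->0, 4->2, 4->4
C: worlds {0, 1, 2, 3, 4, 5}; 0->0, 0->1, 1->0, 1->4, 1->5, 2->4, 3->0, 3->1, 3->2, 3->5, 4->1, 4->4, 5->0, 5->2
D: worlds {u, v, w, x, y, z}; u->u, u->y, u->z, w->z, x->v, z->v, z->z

The schema corresponds to a generalized confluence (Geach) condition: forall x forall y forall z ((xRy & x R^2 z) -> exists w (yRw & z R^2 w)).
A: condition met.
B: condition met.
C: fails — 1R5, 1R²2 but no w with 5Rw and 2R²w.
D: fails — uRu, uR²v but no t with uRt and vR²t.
Valid on: A, B.

A, B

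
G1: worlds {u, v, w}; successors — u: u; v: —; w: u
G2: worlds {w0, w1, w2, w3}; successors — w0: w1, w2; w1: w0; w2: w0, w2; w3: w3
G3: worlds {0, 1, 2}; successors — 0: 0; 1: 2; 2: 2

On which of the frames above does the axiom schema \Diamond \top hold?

G2, G3

Frame correspondent (Sahlqvist): \forall x \exists y Rxy — i.e. seriality.
G1: fails — world v has no successor.
G2: condition met.
G3: condition met.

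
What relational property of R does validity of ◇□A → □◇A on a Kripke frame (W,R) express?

convergence: ∀x ∀y ∀z (Rxy ∧ Rxz → ∃w (Ryw ∧ Rzw))

Suppose ◇□A→□◇A is valid. Take Rxy, Rxz and set V(A)={w : Ryw}. Then □A at y so ◇□A at x, so □◇A at x, so ◇A at z, giving w with Rzw and Ryw.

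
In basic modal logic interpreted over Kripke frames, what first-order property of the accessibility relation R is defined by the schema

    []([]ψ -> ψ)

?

Shift-reflexivity

Suppose □(□ψ→ψ) is valid. Take Rxy and set V(ψ)={w : Ryw}. Then at y, □ψ holds; since □(□ψ→ψ) at x, □ψ→ψ at y, so ψ at y, i.e. Ryy.
Conversely, on a frame with shift-reflexivity the schema holds at every world under every valuation.
Frame condition: forall x forall y (Rxy -> Ryy).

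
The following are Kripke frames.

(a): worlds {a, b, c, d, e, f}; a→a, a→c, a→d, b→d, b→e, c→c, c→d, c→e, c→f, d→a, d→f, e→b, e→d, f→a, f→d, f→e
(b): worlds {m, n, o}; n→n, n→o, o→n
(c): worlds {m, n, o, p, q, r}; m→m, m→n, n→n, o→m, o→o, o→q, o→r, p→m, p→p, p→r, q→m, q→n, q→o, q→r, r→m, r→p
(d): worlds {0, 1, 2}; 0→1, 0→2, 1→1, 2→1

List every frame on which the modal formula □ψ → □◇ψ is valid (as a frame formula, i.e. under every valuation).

Frame correspondent (Sahlqvist): ∀x ∀z (xRz → ∃w (xRw ∧ zRw)) — i.e. a generalized confluence (Geach) condition.
(a): fails — bRd but no w with bRw and dRw.
(b): ✓.
(c): ✓.
(d): ✓.

(b), (c), (d)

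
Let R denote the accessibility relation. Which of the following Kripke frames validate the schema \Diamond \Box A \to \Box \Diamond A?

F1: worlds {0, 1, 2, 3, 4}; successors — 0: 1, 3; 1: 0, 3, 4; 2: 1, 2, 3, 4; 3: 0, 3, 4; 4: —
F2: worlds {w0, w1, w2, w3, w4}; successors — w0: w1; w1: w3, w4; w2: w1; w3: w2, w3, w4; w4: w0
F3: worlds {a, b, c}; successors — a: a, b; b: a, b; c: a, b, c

F3

Frame correspondent (Sahlqvist): \forall x \forall y \forall z (Rxy \wedge Rxz \to \exists w (Ryw \wedge Rzw)) — i.e. convergence.
F1: fails — R10 and R14 but 0 and 4 have no common successor.
F2: fails — Rw1w3 and Rw1w4 but w3 and w4 have no common successor.
F3: ✓.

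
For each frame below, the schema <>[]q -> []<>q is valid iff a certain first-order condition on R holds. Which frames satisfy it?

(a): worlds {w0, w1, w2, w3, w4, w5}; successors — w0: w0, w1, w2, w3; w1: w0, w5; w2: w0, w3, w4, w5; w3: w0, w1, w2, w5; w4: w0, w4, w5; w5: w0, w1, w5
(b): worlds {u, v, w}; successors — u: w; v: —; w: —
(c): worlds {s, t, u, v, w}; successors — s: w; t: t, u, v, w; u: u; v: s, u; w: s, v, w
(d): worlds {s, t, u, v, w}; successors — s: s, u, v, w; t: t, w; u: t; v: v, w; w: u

(a)

The schema corresponds to convergence: forall x forall y forall z (Rxy & Rxz -> exists w (Ryw & Rzw)).
(a): condition met.
(b): fails — Ruw and Ruw but w and w have no common successor.
(c): fails — Rtw and Rtu but w and u have no common successor.
(d): fails — Rsv and Rsw but v and w have no common successor.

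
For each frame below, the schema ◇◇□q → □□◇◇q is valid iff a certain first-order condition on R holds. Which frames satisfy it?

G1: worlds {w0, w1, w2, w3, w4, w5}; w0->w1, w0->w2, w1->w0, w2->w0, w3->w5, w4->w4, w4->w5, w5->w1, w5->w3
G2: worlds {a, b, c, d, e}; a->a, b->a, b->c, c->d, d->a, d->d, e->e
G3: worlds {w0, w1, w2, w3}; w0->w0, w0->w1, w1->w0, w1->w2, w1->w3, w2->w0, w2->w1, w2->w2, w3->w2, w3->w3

This is the axiom for a generalized confluence (Geach) condition; its first-order frame correspondent is ∀x ∀y ∀z ((xR²y ∧ xR²z) → ∃w (yRw ∧ zR²w)).
G1: fails — w0R²w0, w0R²w0 but no w with w0Rw and w0R²w.
G2: ✓.
G3: ✓.
Valid on: G2, G3.

G2, G3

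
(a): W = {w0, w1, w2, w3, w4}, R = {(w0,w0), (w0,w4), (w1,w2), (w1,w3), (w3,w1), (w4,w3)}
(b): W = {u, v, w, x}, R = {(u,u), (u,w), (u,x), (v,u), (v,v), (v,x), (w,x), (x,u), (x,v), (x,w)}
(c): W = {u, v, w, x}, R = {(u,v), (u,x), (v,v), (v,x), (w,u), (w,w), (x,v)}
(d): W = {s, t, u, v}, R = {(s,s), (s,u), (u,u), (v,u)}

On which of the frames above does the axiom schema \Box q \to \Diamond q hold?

This is the axiom for seriality; its first-order frame correspondent is \forall x \exists y Rxy.
(a): fails — world w2 has no successor.
(b): satisfies the condition.
(c): satisfies the condition.
(d): fails — world t has no successor.
Valid on: (b), (c).

(b), (c)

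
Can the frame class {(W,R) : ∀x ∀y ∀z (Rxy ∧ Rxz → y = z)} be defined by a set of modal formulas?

Yes — defined by ◇q → □q

This is a Sahlqvist condition; the CD axiom ◇q → □q defines it.
Suppose ◇q→□q is valid. Take Rxy, Rxz and set V(q)={y}. Then ◇q at x, so □q at x, so q at z, i.e. z=y.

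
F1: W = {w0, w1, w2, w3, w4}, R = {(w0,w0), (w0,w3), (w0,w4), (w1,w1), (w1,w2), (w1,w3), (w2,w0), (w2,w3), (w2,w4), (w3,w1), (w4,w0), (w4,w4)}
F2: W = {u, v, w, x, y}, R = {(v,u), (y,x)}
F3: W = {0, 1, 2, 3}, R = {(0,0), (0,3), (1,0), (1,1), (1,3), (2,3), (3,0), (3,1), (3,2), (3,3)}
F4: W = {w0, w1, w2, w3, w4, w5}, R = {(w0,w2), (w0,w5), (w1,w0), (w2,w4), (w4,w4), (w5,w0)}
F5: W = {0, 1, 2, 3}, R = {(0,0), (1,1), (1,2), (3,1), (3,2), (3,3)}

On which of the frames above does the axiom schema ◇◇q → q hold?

The schema corresponds to a generalized confluence (Geach) condition: ∀x ∀y (xR²y → ∃w (y = w ∧ x = w)).
F1: fails — w0R²w1 but w1 ≠ w0.
F2: satisfies the condition.
F3: fails — 0R²1 but 1 ≠ 0.
F4: fails — w0R²w4 but w4 ≠ w0.
F5: fails — 1R²2 but 2 ≠ 1.

F2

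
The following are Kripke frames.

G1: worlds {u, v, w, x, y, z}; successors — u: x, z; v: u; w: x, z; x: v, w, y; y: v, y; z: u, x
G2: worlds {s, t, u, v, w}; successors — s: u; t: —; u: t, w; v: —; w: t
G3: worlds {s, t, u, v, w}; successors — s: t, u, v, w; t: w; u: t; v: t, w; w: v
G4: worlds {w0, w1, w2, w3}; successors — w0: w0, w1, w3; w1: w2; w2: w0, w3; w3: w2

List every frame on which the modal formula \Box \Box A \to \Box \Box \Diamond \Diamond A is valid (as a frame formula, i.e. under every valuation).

Frame correspondent (Sahlqvist): \forall x \forall z (x R^2 z \to \exists w (x R^2 w \wedge z R^2 w)) — i.e. a generalized confluence (Geach) condition.
G1: fails — yR²v but no t with yR²t and vR²t.
G2: fails — sR²t but no w* with sR²w* and tR²w*.
G3: fails — wR²t but no w* with wR²w* and tR²w*.
G4: condition met.
Valid on: G4.

G4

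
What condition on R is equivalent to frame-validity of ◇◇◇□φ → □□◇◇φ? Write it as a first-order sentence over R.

This is a Sahlqvist (Geach-type) schema ◇^3□^1φ → □^2◇^2φ.
Minimal-valuation argument: fix x; take any y with xR^3y and any z with xR^2z. Set V(φ) to the set of worlds R-reachable from y in exactly 1 step. Then □^1φ holds at y, so the antecedent holds at x; validity forces ◇^2φ at z, giving a w with zR^2w and yR^1w.
First-order correspondent: ∀x ∀y ∀z ((xR³y ∧ xR²z) → ∃w (yRw ∧ zR²w)).

∀x ∀y ∀z ((xR³y ∧ xR²z) → ∃w (yRw ∧ zR²w))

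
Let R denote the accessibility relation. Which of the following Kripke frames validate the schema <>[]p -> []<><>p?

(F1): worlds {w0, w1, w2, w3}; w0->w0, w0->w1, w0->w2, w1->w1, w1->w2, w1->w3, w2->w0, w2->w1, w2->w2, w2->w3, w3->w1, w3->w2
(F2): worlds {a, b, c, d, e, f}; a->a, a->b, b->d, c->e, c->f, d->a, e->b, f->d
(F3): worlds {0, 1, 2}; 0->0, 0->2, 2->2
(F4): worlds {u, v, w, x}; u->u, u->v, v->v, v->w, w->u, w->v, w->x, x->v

(F1), (F3), (F4)

The schema corresponds to a generalized confluence (Geach) condition: forall x forall y forall z ((xRy & xRz) -> exists w (yRw & z R^2 w)).
(F1): satisfies the condition.
(F2): fails — aRb, aRb but no w with bRw and bR²w.
(F3): satisfies the condition.
(F4): satisfies the condition.
Valid on: (F1), (F3), (F4).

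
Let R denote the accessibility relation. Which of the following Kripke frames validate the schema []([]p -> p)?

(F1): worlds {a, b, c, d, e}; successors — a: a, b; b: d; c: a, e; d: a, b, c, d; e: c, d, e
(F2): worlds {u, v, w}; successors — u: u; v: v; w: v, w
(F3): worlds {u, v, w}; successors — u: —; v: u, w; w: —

Frame correspondent (Sahlqvist): forall x forall y (Rxy -> Ryy) — i.e. shift-reflexivity.
(F1): fails — Rdc but not Rcc.
(F2): holds.
(F3): fails — Rvu but not Ruu.
Valid on: (F2).

(F2)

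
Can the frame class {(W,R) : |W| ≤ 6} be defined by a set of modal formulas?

If a class were modally definable it would be closed under disjoint unions (Goldblatt–Thomason).
Any modal formula valid on each of 7 disjoint one-world frames is valid on their disjoint union (validity is preserved under disjoint unions). Each one-world frame has |W|=1≤6, but the union has |W|=7.
Hence having at most 6 worlds is not modally definable.

Not definable by any modal formula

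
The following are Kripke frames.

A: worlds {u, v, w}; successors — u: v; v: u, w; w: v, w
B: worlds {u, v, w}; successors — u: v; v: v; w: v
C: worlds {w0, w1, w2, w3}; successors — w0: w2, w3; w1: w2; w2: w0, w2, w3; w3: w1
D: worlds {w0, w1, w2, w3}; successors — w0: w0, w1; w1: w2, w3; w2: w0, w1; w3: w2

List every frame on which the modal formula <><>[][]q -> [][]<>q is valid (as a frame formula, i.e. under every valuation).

B

This is the axiom for a generalized confluence (Geach) condition; its first-order frame correspondent is forall x forall y forall z ((x R^2 y & x R^2 z) -> exists w (y R^2 w & zRw)).
A: fails — uR²u, uR²u but no t with uR²t and uRt.
B: satisfies the condition.
C: fails — w0R²w1, w0R²w3 but no w with w1R²w and w3Rw.
D: fails — w0R²w3, w0R²w1 but no w with w3R²w and w1Rw.
Valid on: B.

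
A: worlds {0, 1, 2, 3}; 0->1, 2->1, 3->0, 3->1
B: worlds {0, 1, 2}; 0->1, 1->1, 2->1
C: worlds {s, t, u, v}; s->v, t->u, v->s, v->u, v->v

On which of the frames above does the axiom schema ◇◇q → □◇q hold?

B

Frame correspondent (Sahlqvist): ∀x ∀y ∀z ((xR²y ∧ xRz) → ∃w (y = w ∧ zRw)) — i.e. a generalized confluence (Geach) condition.
A: fails — 3R²1, 3R1 but no w with 1=w and 1Rw.
B: satisfies the condition.
C: fails — vR²s, vRs but no w with s=w and sRw.
Valid on: B.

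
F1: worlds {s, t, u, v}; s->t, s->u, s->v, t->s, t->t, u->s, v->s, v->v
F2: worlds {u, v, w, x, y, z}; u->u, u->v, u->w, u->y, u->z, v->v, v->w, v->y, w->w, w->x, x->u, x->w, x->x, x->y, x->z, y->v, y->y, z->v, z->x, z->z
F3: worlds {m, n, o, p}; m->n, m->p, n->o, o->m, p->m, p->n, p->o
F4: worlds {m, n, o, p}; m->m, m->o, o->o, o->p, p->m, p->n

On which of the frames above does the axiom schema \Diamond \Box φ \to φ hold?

Frame correspondent (Sahlqvist): \forall x \forall y (Rxy \to Ryx) — i.e. symmetry.
F1: holds.
F2: fails — Ruv but not Rvu.
F3: fails — Rom but not Rmo.
F4: fails — Rop but not Rpo.
Valid on: F1.

F1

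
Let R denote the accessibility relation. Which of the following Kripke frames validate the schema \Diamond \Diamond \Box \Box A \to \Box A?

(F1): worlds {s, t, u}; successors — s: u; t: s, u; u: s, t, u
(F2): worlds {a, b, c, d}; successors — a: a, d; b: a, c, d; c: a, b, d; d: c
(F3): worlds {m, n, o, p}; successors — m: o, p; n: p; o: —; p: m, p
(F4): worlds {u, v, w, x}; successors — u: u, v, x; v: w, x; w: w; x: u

(F1)

This is the axiom for a generalized confluence (Geach) condition; its first-order frame correspondent is \forall x \forall y \forall z ((x R^2 y \wedge xRz) \to \exists w (y R^2 w \wedge z = w)).
(F1): condition met.
(F2): fails — bR²d, bRc but no w with dR²w and c=w.
(F3): fails — mR²m, mRo but no w with mR²w and o=w.
(F4): fails — uR²v, uRv but no t with vR²t and v=t.
Valid on: (F1).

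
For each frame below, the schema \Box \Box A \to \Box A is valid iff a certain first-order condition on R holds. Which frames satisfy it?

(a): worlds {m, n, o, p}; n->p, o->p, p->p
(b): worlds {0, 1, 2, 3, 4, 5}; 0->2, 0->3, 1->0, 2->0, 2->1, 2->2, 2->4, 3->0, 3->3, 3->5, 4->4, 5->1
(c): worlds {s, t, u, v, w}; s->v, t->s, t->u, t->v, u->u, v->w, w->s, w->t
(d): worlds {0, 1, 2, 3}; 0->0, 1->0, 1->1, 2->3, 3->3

(a), (d)

Frame correspondent (Sahlqvist): \forall x \forall y (Rxy \to \exists z (Rxz \wedge Rzy)) — i.e. density.
(a): condition met.
(b): fails — R10 but no z with R1z and Rz0.
(c): fails — Rwt but no z with Rwz and Rzt.
(d): condition met.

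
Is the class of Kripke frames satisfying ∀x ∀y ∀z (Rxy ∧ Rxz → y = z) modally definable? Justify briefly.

Definable; ◇r → □r defines it

The condition is partial functionality. A defining modal formula is ◇r → □r.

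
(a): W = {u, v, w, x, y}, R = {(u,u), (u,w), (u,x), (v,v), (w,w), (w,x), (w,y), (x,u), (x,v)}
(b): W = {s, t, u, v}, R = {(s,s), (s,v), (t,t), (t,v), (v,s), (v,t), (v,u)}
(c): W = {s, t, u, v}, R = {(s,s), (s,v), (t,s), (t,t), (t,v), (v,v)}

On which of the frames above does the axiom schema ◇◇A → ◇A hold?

(c)

The schema corresponds to a generalized confluence (Geach) condition: ∀x ∀y (xR²y → ∃w (y = w ∧ xRw)).
(a): fails — uR²v but no t with v=t and uRt.
(b): fails — sR²t but no w with t=w and sRw.
(c): condition met.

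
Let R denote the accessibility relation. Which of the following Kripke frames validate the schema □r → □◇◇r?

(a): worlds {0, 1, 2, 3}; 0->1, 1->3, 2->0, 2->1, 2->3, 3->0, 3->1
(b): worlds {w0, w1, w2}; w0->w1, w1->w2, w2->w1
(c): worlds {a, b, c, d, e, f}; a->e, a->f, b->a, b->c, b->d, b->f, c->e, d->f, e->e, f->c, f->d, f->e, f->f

This is the axiom for a generalized confluence (Geach) condition; its first-order frame correspondent is ∀x ∀z (xRz → ∃w (xRw ∧ zR²w)).
(a): fails — 3R0 but no w with 3Rw and 0R²w.
(b): holds.
(c): fails — bRc but no w with bRw and cR²w.
Valid on: (b).

(b)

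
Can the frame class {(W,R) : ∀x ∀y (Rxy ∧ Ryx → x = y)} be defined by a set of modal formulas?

No — not modally definable

Modal frame validity is preserved under surjective bounded morphisms.
The 8-cycle (worlds a,b,c,d,e,f,g,h with a→b→c→d→e→f→g→h→a) is antisymmetric. Sending even-indexed worlds to s and odd-indexed worlds to t is a surjective bounded morphism onto the two-world frame with s↔t, which is not antisymmetric.
So no modal formula (or set of formulas) defines exactly the antisymmetric frames.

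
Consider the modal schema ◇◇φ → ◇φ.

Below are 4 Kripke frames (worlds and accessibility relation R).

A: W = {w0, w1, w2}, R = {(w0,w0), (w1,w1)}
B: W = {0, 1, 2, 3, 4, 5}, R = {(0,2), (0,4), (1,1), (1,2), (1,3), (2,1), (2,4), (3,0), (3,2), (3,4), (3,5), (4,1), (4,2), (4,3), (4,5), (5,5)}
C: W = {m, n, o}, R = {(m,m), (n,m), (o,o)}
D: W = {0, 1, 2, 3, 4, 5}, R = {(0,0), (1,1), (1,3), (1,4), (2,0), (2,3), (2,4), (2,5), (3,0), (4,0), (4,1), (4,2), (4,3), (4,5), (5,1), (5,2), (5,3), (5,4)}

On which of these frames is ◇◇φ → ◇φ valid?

This is the axiom for transitivity; its first-order frame correspondent is ∀x ∀y ∀z (Rxy ∧ Ryz → Rxz).
A: holds.
B: fails — R34 and R43 but not R33.
C: holds.
D: fails — R45 and R54 but not R44.

A, C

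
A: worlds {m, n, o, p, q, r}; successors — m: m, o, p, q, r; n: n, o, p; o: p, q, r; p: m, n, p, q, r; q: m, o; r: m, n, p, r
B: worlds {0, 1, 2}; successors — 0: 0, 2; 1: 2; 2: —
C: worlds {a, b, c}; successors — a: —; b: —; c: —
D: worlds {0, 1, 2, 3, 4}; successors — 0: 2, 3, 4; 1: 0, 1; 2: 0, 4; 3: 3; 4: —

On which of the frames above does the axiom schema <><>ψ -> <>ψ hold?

This is the axiom for transitivity; its first-order frame correspondent is forall x forall y forall z (Rxy & Ryz -> Rxz).
A: fails — Rop and Rpm but not Rom.
B: holds.
C: holds.
D: fails — R10 and R02 but not R12.
Valid on: B, C.

B, C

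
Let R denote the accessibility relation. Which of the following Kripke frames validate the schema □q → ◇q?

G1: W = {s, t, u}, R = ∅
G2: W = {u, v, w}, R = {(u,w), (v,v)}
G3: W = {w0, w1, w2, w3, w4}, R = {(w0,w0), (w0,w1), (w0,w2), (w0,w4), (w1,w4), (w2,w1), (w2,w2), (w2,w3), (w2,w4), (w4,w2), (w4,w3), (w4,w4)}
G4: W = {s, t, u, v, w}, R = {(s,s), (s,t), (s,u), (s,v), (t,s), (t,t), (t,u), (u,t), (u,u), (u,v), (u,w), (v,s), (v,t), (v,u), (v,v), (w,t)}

G4

The schema corresponds to seriality: ∀x ∃y Rxy.
G1: fails — world s has no successor.
G2: fails — world w has no successor.
G3: fails — world w3 has no successor.
G4: condition met.
Valid on: G4.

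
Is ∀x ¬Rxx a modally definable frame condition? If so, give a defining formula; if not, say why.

No

Any modally definable frame class is closed under surjective bounded morphisms.
The 3-cycle (worlds w0,w1,w2 with w0→w1→w2→w0) is irreflexive, and the map sending every world to a single reflexive point • is a surjective bounded morphism (forth: every edge maps to (•,•); back: every world has a successor). So any modal formula valid on the 3-cycle is also valid on the reflexive point, which is not irreflexive.
So no modal formula (or set of formulas) defines exactly the irreflexive frames.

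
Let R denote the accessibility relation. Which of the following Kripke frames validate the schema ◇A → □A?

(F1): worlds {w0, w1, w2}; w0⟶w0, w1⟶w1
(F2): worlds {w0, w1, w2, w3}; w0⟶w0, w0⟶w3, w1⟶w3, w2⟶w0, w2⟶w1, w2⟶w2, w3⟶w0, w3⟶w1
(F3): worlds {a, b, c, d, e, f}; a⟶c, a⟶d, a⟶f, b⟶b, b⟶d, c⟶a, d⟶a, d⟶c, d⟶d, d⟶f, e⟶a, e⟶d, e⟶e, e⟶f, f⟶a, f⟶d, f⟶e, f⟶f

(F1)

This is the axiom for partial functionality; its first-order frame correspondent is ∀x ∀y ∀z (Rxy ∧ Rxz → y = z).
(F1): holds.
(F2): fails — w0 sees both w0 and w3.
(F3): fails — a sees both c and d.
Valid on: (F1).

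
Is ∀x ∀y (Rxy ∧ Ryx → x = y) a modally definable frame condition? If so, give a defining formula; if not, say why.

Any modally definable frame class is closed under surjective bounded morphisms.
The 4-cycle (worlds w0,w1,w2,w3 with w0→w1→w2→w3→w0) is antisymmetric. Sending even-indexed worlds to s and odd-indexed worlds to t is a surjective bounded morphism onto the two-world frame with s↔t, which is not antisymmetric.
So the class is not modally definable.

No — not modally definable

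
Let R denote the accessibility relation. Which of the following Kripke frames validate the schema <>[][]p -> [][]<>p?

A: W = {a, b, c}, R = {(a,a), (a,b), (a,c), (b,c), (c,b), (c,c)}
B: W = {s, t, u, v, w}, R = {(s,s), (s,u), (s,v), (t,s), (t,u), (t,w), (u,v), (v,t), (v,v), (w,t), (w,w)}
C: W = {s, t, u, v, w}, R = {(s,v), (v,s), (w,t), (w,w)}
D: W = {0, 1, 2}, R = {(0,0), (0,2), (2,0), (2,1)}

The schema corresponds to a generalized confluence (Geach) condition: forall x forall y forall z ((xRy & x R^2 z) -> exists w (y R^2 w & zRw)).
A: holds.
B: fails — sRu, sR²t but no w* with uR²w* and tRw*.
C: fails — wRt, wR²t but no w* with tR²w* and tRw*.
D: fails — 0R0, 0R²1 but no w with 0R²w and 1Rw.
Valid on: A.

A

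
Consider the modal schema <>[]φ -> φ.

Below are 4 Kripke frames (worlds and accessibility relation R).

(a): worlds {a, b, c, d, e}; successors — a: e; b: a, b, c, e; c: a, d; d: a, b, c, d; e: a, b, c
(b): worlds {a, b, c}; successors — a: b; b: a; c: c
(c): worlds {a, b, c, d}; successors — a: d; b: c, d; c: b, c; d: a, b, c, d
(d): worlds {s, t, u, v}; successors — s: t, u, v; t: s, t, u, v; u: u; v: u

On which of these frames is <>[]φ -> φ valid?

Frame correspondent (Sahlqvist): forall x forall y (xRy -> exists w (yRw & x = w)) — i.e. a generalized confluence (Geach) condition.
(a): fails — bRa but no w with aRw and b=w.
(b): satisfies the condition.
(c): fails — dRc but no w with cRw and d=w.
(d): fails — sRu but no w with uRw and s=w.

(b)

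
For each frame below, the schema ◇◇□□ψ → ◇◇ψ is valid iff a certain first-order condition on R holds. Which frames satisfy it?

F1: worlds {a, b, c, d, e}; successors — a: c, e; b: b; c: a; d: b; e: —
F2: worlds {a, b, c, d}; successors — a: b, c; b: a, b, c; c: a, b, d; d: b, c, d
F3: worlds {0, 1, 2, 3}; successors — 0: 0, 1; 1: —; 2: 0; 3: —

Frame correspondent (Sahlqvist): ∀x ∀y (xR²y → ∃w (yR²w ∧ xR²w)) — i.e. a generalized confluence (Geach) condition.
F1: fails — cR²e but no w with eR²w and cR²w.
F2: holds.
F3: fails — 0R²1 but no w with 1R²w and 0R²w.

F2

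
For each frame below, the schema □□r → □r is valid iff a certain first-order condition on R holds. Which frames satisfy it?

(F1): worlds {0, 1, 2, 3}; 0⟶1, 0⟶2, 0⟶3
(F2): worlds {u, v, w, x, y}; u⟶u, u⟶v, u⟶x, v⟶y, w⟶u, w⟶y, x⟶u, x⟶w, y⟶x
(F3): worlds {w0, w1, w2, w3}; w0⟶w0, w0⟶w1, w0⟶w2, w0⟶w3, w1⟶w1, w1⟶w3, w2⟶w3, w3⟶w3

Frame correspondent (Sahlqvist): ∀x ∀y (Rxy → ∃z (Rxz ∧ Rzy)) — i.e. density.
(F1): fails — R01 but no z with R0z and Rz1.
(F2): fails — Rxw but no z with Rxz and Rzw.
(F3): ✓.
Valid on: (F3).

(F3)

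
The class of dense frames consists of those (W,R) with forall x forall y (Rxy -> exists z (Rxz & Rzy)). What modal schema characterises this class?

This is density; the standard corresponding axiom is C4: □□ψ → □ψ.
Suppose □□ψ→□ψ is valid. Take Rxy and set V(ψ)={w : xR²w}. Then □□ψ at x, so □ψ at x, so ψ at y, i.e. ∃z(Rxz∧Rzy).

□□ψ → □ψ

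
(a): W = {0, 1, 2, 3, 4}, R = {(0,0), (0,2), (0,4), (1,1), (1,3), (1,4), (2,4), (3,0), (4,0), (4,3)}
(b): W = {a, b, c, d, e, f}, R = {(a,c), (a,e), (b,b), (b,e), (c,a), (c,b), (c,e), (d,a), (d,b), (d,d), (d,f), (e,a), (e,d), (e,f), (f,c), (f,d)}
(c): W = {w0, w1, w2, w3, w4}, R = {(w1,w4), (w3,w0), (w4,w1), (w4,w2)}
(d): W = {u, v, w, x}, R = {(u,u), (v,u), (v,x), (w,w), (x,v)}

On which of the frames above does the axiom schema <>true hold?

(a), (b), (d)

This is the axiom for seriality; its first-order frame correspondent is forall x exists y Rxy.
(a): condition met.
(b): condition met.
(c): fails — world w0 has no successor.
(d): condition met.
Valid on: (a), (b), (d).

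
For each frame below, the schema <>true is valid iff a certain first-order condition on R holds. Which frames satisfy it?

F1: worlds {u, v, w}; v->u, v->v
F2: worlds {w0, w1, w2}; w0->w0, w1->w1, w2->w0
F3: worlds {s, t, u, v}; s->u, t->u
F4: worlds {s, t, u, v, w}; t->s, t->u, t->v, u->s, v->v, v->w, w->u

F2

The schema corresponds to seriality: forall x exists y Rxy.
F1: fails — world u has no successor.
F2: satisfies the condition.
F3: fails — world u has no successor.
F4: fails — world s has no successor.
Valid on: F2.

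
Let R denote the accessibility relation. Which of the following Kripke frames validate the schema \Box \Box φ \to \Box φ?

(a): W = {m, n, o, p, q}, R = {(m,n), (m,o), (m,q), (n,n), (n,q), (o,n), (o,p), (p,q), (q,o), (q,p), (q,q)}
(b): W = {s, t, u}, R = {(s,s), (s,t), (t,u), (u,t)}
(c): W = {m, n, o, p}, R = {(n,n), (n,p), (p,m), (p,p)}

Frame correspondent (Sahlqvist): \forall x \forall y (Rxy \to \exists z (Rxz \wedge Rzy)) — i.e. density.
(a): fails — Rop but no z with Roz and Rzp.
(b): fails — Rtu but no z with Rtz and Rzu.
(c): condition met.

(c)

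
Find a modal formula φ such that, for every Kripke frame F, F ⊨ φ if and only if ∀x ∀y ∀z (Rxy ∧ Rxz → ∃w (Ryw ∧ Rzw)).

◇□r → □◇r

This is convergence; the standard corresponding axiom is .2: ◇□r → □◇r.
Suppose ◇□r→□◇r is valid. Take Rxy, Rxz and set V(r)={w : Ryw}. Then □r at y so ◇□r at x, so □◇r at x, so ◇r at z, giving w with Rzw and Ryw.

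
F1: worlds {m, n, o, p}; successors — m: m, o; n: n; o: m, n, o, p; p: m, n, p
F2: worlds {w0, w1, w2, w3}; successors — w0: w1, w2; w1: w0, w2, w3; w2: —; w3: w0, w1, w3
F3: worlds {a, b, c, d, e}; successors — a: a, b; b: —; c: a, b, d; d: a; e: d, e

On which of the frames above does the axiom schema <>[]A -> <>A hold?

Frame correspondent (Sahlqvist): forall x forall y (xRy -> exists w (yRw & xRw)) — i.e. a generalized confluence (Geach) condition.
F1: condition met.
F2: fails — w0Rw2 but no w with w2Rw and w0Rw.
F3: fails — aRb but no w with bRw and aRw.

F1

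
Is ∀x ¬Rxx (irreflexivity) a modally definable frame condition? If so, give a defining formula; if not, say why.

Not modally definable

If a class were modally definable it would be closed under surjective bounded morphisms (Goldblatt–Thomason).
The 3-cycle (worlds a,b,c with a→b→c→a) is irreflexive, and the map sending every world to a single reflexive point • is a surjective bounded morphism (forth: every edge maps to (•,•); back: every world has a successor). So any modal formula valid on the 3-cycle is also valid on the reflexive point, which is not irreflexive.
Hence irreflexivity is not modally definable.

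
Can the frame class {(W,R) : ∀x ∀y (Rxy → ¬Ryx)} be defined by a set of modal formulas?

No — not modally definable

If a class were modally definable it would be closed under surjective bounded morphisms (Goldblatt–Thomason).
The 3-cycle (worlds a,b,c with a→b→c→a) is asymmetric. Mapping every world to a single reflexive point • is a surjective bounded morphism, and the reflexive point is not asymmetric (R•• but asymmetry requires ¬R••).
Hence asymmetry is not modally definable.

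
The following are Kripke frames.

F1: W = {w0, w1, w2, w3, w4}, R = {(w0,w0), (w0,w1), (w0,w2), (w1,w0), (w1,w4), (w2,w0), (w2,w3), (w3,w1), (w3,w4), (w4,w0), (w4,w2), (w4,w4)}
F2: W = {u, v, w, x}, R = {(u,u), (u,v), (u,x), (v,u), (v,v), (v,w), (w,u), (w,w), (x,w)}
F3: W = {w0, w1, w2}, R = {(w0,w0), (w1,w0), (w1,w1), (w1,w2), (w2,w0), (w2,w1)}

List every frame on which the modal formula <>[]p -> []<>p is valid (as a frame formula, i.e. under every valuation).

F1, F3

Frame correspondent (Sahlqvist): forall x forall y forall z (Rxy & Rxz -> exists w (Ryw & Rzw)) — i.e. convergence.
F1: satisfies the condition.
F2: fails — Ruu and Rux but u and x have no common successor.
F3: satisfies the condition.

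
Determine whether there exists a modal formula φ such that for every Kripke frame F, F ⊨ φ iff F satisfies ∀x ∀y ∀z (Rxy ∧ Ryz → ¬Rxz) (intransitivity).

If a class were modally definable it would be closed under surjective bounded morphisms (Goldblatt–Thomason).
The 3-cycle (worlds a,b,c with a→b→c→a) is intransitive. Mapping every world to a single reflexive point • is a surjective bounded morphism; the reflexive point is not intransitive (R••∧R•• but R••).
So no modal formula (or set of formulas) defines exactly the intransitive frames.

Not modally definable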